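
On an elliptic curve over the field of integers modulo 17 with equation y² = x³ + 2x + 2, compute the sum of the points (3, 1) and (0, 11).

(10, 11)

(3, 1) + (0, 11). λ = (11 - 1)/(0 - 3) ≡ 10/14 mod 17. 14⁻¹ ≡ 11 (mod 17) since 14·11 = 154 ≡ 1, so λ ≡ 8.
  x = λ² - 3 - 0 = 64 - 3 ≡ 10; y = λ·(3 - 10) - 1 ≡ 11. → (10, 11)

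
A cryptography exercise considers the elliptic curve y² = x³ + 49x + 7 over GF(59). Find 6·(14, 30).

Write G = (14, 30).
Repeated addition: build up to 6G.
2G: tangent at (14, 30): λ = (3·14² + 49)/(2·30) ≡ 47/1. 1⁻¹ ≡ 1 (mod 59) since 1·1 = 1 ≡ 1, so λ ≡ 47·1 ≡ 47.
  x = λ² - 14 - 14 = 2209 - 28 ≡ 57; y = λ·(14 - 57) - 30 ≡ 14. → (57, 14)
3G: (57, 14) + (14, 30). λ = (30 - 14)/(14 - 57) ≡ 16/16 mod 59. 16⁻¹ ≡ 48 (mod 59), so λ ≡ 1.
  x = λ² - 57 - 14 = 1 - 71 ≡ 48; y = λ·(57 - 48) - 14 ≡ 54. → (48, 54)
4G: (48, 54) + (14, 30). λ = (30 - 54)/(14 - 48) ≡ 35/25 mod 59. 25⁻¹ ≡ 26 (mod 59), so λ ≡ 25.
  x = λ² - 48 - 14 = 625 - 62 ≡ 32; y = λ·(48 - 32) - 54 ≡ 51. → (32, 51)
5G: (32, 51) + (14, 30). λ = (30 - 51)/(14 - 32) ≡ 38/41 mod 59. 41⁻¹ ≡ 36 (mod 59) since 41·36 = 1476 ≡ 1, so λ ≡ 11.
  x = λ² - 32 - 14 = 121 - 46 ≡ 16; y = λ·(32 - 16) - 51 ≡ 7. → (16, 7)
6G: (16, 7) + (14, 30). λ = (30 - 7)/(14 - 16) ≡ 23/57 mod 59. 57⁻¹ ≡ 29 (mod 59) since 57·29 = 1653 ≡ 1, so λ ≡ 18.
  x = λ² - 16 - 14 = 324 - 30 ≡ 58; y = λ·(16 - 58) - 7 ≡ 4. → (58, 4)

(58, 4)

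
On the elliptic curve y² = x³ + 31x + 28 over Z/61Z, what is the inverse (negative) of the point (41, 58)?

(41, 3)

-(41, 58) = (41, -58 mod 61) = (41, 3).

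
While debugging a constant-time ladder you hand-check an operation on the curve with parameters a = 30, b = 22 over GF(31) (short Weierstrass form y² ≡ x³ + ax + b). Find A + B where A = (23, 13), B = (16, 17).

(23, 13) + (16, 17). λ = (17 - 13)/(16 - 23) ≡ 4/24 mod 31. 24⁻¹ ≡ 22 (mod 31), so λ ≡ 26.
  x = λ² - 23 - 16 = 676 - 39 ≡ 17; y = λ·(23 - 17) - 13 ≡ 19. → (17, 19)

(17, 19)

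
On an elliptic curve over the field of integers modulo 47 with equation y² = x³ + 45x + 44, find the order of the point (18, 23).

2P: tangent at (18, 23): λ = (3·18² + 45)/(2·23) ≡ 30/46. 46⁻¹ ≡ 46 (mod 47), so λ ≡ 30·46 ≡ 17.
  x = λ² - 18 - 18 = 289 - 36 ≡ 18; y = λ·(18 - 18) - 23 ≡ 24. → (18, 24)
3P: (18, 24) + (18, 23): same x and y₁ ≡ -y₂, so the sum is the point at infinity.
3P = the point at infinity, so the order is 3.

3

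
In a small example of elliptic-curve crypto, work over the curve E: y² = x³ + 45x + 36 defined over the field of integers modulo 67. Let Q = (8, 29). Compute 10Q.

(56, 32)

Double-and-add on 10 = (1010)₂. Start with Q = (8, 29) for the leading 1-bit.
double: tangent at (8, 29): λ = (3·8² + 45)/(2·29) ≡ 36/58. 58⁻¹ ≡ 52 (mod 67), so λ ≡ 36·52 ≡ 63.
  x = λ² - 8 - 8 = 3969 - 16 ≡ 0; y = λ·(8 - 0) - 29 ≡ 6. → (0, 6)
double: tangent at (0, 6): λ = (3·0² + 45)/(2·6) ≡ 45/12. 12⁻¹ ≡ 28 (mod 67) since 12·28 = 336 ≡ 1, so λ ≡ 45·28 ≡ 54.
  x = λ² - 0 - 0 = 2916 - 0 ≡ 35; y = λ·(0 - 35) - 6 ≡ 47. → (35, 47)
add Q: (35, 47) + (8, 29). λ = (29 - 47)/(8 - 35) ≡ 49/40 mod 67. 40⁻¹ ≡ 62 (mod 67) since 40·62 = 2480 ≡ 1, so λ ≡ 23.
  x = λ² - 35 - 8 = 529 - 43 ≡ 17; y = λ·(35 - 17) - 47 ≡ 32. → (17, 32)
double: tangent at (17, 32): λ = (3·17² + 45)/(2·32) ≡ 41/64. 64⁻¹ ≡ 22 (mod 67) since 64·22 = 1408 ≡ 1, so λ ≡ 41·22 ≡ 31.
  x = λ² - 17 - 17 = 961 - 34 ≡ 56; y = λ·(17 - 56) - 32 ≡ 32. → (56, 32)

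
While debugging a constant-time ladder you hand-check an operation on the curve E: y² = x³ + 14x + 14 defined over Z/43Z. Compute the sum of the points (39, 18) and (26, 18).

(21, 25)

(39, 18) + (26, 18). λ = (18 - 18)/(26 - 39) ≡ 0/30 mod 43. 30⁻¹ ≡ 33 (mod 43), so λ ≡ 0.
  x = λ² - 39 - 26 = 0 - 65 ≡ 21; y = λ·(39 - 21) - 18 ≡ 25. → (21, 25)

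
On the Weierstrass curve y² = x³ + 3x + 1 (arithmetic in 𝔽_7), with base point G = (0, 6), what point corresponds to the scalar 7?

Repeated addition: build up to 7G.
2G: tangent at (0, 6): λ = (3·0² + 3)/(2·6) ≡ 3/5. 5⁻¹ ≡ 3 (mod 7), so λ ≡ 3·3 ≡ 2.
  x = λ² - 0 - 0 = 4 - 0 ≡ 4; y = λ·(0 - 4) - 6 ≡ 0. → (4, 0)
3G: (4, 0) + (0, 6). λ = (6 - 0)/(0 - 4) ≡ 6/3 mod 7. 3⁻¹ ≡ 5 (mod 7), so λ ≡ 2.
  x = λ² - 4 - 0 = 4 - 4 ≡ 0; y = λ·(4 - 0) - 0 ≡ 1. → (0, 1)
4G: (0, 1) + (0, 6): same x and y₁ ≡ -y₂, so the sum is the point at infinity.
5G: the point at infinity + (0, 6) = (0, 6) (identity).
6G: tangent at (0, 6): λ = (3·0² + 3)/(2·6) ≡ 3/5. 5⁻¹ ≡ 3 (mod 7), so λ ≡ 3·3 ≡ 2.
  x = λ² - 0 - 0 = 4 - 0 ≡ 4; y = λ·(0 - 4) - 6 ≡ 0. → (4, 0)
7G: (4, 0) + (0, 6). λ = (6 - 0)/(0 - 4) ≡ 6/3 mod 7. 3⁻¹ ≡ 5 (mod 7), so λ ≡ 2.
  x = λ² - 4 - 0 = 4 - 4 ≡ 0; y = λ·(4 - 0) - 0 ≡ 1. → (0, 1)

(0, 1)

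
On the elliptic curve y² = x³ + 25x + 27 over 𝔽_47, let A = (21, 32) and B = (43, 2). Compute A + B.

(7, 13)

(21, 32) + (43, 2). λ = (2 - 32)/(43 - 21) ≡ 17/22 mod 47. 22⁻¹ ≡ 15 (mod 47), so λ ≡ 20.
  x = λ² - 21 - 43 = 400 - 64 ≡ 7; y = λ·(21 - 7) - 32 ≡ 13. → (7, 13)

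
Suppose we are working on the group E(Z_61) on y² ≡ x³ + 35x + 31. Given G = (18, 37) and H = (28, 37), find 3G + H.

(19, 28)

First 3G:
Repeated addition: build up to 3G.
2G: tangent at (18, 37): λ = (3·18² + 35)/(2·37) ≡ 31/13. 13⁻¹ ≡ 47 (mod 61) since 13·47 = 611 ≡ 1, so λ ≡ 31·47 ≡ 54.
  x = λ² - 18 - 18 = 2916 - 36 ≡ 13; y = λ·(18 - 13) - 37 ≡ 50. → (13, 50)
3G: (13, 50) + (18, 37). λ = (37 - 50)/(18 - 13) ≡ 48/5 mod 61. 5⁻¹ ≡ 49 (mod 61) since 5·49 = 245 ≡ 1, so λ ≡ 34.
  x = λ² - 13 - 18 = 1156 - 31 ≡ 27; y = λ·(13 - 27) - 50 ≡ 23. → (27, 23)
3G = (27, 23).
Finally 3G + H:
(27, 23) + (28, 37). λ = (37 - 23)/(28 - 27) ≡ 14/1 mod 61. 1⁻¹ ≡ 1 (mod 61), so λ ≡ 14.
  x = λ² - 27 - 28 = 196 - 55 ≡ 19; y = λ·(27 - 19) - 23 ≡ 28. → (19, 28)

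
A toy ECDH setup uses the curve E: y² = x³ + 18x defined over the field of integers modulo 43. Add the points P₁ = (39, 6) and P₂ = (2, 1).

(39, 6) + (2, 1). λ = (1 - 6)/(2 - 39) ≡ 38/6 mod 43. 6⁻¹ ≡ 36 (mod 43), so λ ≡ 35.
  x = λ² - 39 - 2 = 1225 - 41 ≡ 23; y = λ·(39 - 23) - 6 ≡ 38. → (23, 38)

(23, 38)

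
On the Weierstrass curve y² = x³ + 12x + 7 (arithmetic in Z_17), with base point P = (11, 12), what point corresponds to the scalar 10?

Double-and-add on 10 = (1010)₂. Start with P = (11, 12) for the leading 1-bit.
double: tangent at (11, 12): λ = (3·11² + 12)/(2·12) ≡ 1/7. 7⁻¹ ≡ 5 (mod 17), so λ ≡ 1·5 ≡ 5.
  x = λ² - 11 - 11 = 25 - 22 ≡ 3; y = λ·(11 - 3) - 12 ≡ 11. → (3, 11)
double: tangent at (3, 11): λ = (3·3² + 12)/(2·11) ≡ 5/5. 5⁻¹ ≡ 7 (mod 17), so λ ≡ 5·7 ≡ 1.
  x = λ² - 3 - 3 = 1 - 6 ≡ 12; y = λ·(3 - 12) - 11 ≡ 14. → (12, 14)
add P: (12, 14) + (11, 12). λ = (12 - 14)/(11 - 12) ≡ 15/16 mod 17. 16⁻¹ ≡ 16 (mod 17) since 16·16 = 256 ≡ 1, so λ ≡ 2.
  x = λ² - 12 - 11 = 4 - 23 ≡ 15; y = λ·(12 - 15) - 14 ≡ 14. → (15, 14)
double: tangent at (15, 14): λ = (3·15² + 12)/(2·14) ≡ 7/11. 11⁻¹ ≡ 14 (mod 17), so λ ≡ 7·14 ≡ 13.
  x = λ² - 15 - 15 = 169 - 30 ≡ 3; y = λ·(15 - 3) - 14 ≡ 6. → (3, 6)

(3, 6)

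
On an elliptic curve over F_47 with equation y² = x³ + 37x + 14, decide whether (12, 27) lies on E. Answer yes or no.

y² = 27² ≡ 24; x³ + 37x + 14 = 2186 ≡ 24 (mod 47). 24 = 24.

yes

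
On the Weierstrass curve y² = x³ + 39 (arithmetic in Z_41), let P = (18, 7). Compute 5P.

Double-and-add on 5 = (101)₂. Start with P = (18, 7) for the leading 1-bit.
double: tangent at (18, 7): λ = (3·18² + 0)/(2·7) ≡ 29/14. 14⁻¹ ≡ 3 (mod 41), so λ ≡ 29·3 ≡ 5.
  x = λ² - 18 - 18 = 25 - 36 ≡ 30; y = λ·(18 - 30) - 7 ≡ 15. → (30, 15)
double: tangent at (30, 15): λ = (3·30² + 0)/(2·15) ≡ 35/30. 30⁻¹ ≡ 26 (mod 41) since 30·26 = 780 ≡ 1, so λ ≡ 35·26 ≡ 8.
  x = λ² - 30 - 30 = 64 - 60 ≡ 4; y = λ·(30 - 4) - 15 ≡ 29. → (4, 29)
add P: (4, 29) + (18, 7). λ = (7 - 29)/(18 - 4) ≡ 19/14 mod 41. 14⁻¹ ≡ 3 (mod 41) since 14·3 = 42 ≡ 1, so λ ≡ 16.
  x = λ² - 4 - 18 = 256 - 22 ≡ 29; y = λ·(4 - 29) - 29 ≡ 22. → (29, 22)

(29, 22)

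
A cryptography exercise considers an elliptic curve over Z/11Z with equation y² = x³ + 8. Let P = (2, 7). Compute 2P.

tangent at (2, 7): λ = (3·2² + 0)/(2·7) ≡ 1/3. 3⁻¹ ≡ 4 (mod 11) since 3·4 = 12 ≡ 1, so λ ≡ 1·4 ≡ 4.
  x = λ² - 2 - 2 = 16 - 4 ≡ 1; y = λ·(2 - 1) - 7 ≡ 8. → (1, 8)

(1, 8)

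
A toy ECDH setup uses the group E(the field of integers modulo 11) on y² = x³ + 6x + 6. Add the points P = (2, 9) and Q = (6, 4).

(8, 4)

(2, 9) + (6, 4). λ = (4 - 9)/(6 - 2) ≡ 6/4 mod 11. 4⁻¹ ≡ 3 (mod 11), so λ ≡ 7.
  x = λ² - 2 - 6 = 49 - 8 ≡ 8; y = λ·(2 - 8) - 9 ≡ 4. → (8, 4)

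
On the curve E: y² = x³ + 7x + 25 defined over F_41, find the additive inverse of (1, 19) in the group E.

(1, 22)

-(1, 19) = (1, -19 mod 41) = (1, 22).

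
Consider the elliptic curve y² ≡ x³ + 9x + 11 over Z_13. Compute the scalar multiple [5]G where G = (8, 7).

(5, 8)

Double-and-add on 5 = (101)₂. Start with G = (8, 7) for the leading 1-bit.
double: tangent at (8, 7): λ = (3·8² + 9)/(2·7) ≡ 6/1. 1⁻¹ ≡ 1 (mod 13) since 1·1 = 1 ≡ 1, so λ ≡ 6·1 ≡ 6.
  x = λ² - 8 - 8 = 36 - 16 ≡ 7; y = λ·(8 - 7) - 7 ≡ 12. → (7, 12)
double: tangent at (7, 12): λ = (3·7² + 9)/(2·12) ≡ 0/11. 11⁻¹ ≡ 6 (mod 13), so λ ≡ 0·6 ≡ 0.
  x = λ² - 7 - 7 = 0 - 14 ≡ 12; y = λ·(7 - 12) - 12 ≡ 1. → (12, 1)
add G: (12, 1) + (8, 7). λ = (7 - 1)/(8 - 12) ≡ 6/9 mod 13. 9⁻¹ ≡ 3 (mod 13), so λ ≡ 5.
  x = λ² - 12 - 8 = 25 - 20 ≡ 5; y = λ·(12 - 5) - 1 ≡ 8. → (5, 8)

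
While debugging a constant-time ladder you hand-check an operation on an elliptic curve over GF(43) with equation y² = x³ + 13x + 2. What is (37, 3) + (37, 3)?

tangent at (37, 3): λ = (3·37² + 13)/(2·3) ≡ 35/6. 6⁻¹ ≡ 36 (mod 43) since 6·36 = 216 ≡ 1, so λ ≡ 35·36 ≡ 13.
  x = λ² - 37 - 37 = 169 - 74 ≡ 9; y = λ·(37 - 9) - 3 ≡ 17. → (9, 17)

(9, 17)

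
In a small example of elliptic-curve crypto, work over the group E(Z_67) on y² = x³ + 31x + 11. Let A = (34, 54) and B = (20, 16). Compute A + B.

(34, 54) + (20, 16). λ = (16 - 54)/(20 - 34) ≡ 29/53 mod 67. 53⁻¹ ≡ 43 (mod 67) since 53·43 = 2279 ≡ 1, so λ ≡ 41.
  x = λ² - 34 - 20 = 1681 - 54 ≡ 19; y = λ·(34 - 19) - 54 ≡ 25. → (19, 25)

(19, 25)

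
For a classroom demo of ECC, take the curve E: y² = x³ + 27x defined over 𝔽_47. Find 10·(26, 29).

(9, 19)

Write Q = (26, 29).
Repeated addition: build up to 10Q.
2Q: tangent at (26, 29): λ = (3·26² + 27)/(2·29) ≡ 34/11. 11⁻¹ ≡ 30 (mod 47) since 11·30 = 330 ≡ 1, so λ ≡ 34·30 ≡ 33.
  x = λ² - 26 - 26 = 1089 - 52 ≡ 3; y = λ·(26 - 3) - 29 ≡ 25. → (3, 25)
3Q: (3, 25) + (26, 29). λ = (29 - 25)/(26 - 3) ≡ 4/23 mod 47. 23⁻¹ ≡ 45 (mod 47) since 23·45 = 1035 ≡ 1, so λ ≡ 39.
  x = λ² - 3 - 26 = 1521 - 29 ≡ 35; y = λ·(3 - 35) - 25 ≡ 43. → (35, 43)
4Q: (35, 43) + (26, 29). λ = (29 - 43)/(26 - 35) ≡ 33/38 mod 47. 38⁻¹ ≡ 26 (mod 47) since 38·26 = 988 ≡ 1, so λ ≡ 12.
  x = λ² - 35 - 26 = 144 - 61 ≡ 36; y = λ·(35 - 36) - 43 ≡ 39. → (36, 39)
5Q: (36, 39) + (26, 29). λ = (29 - 39)/(26 - 36) ≡ 37/37 mod 47. 37⁻¹ ≡ 14 (mod 47), so λ ≡ 1.
  x = λ² - 36 - 26 = 1 - 62 ≡ 33; y = λ·(36 - 33) - 39 ≡ 11. → (33, 11)
6Q: (33, 11) + (26, 29). λ = (29 - 11)/(26 - 33) ≡ 18/40 mod 47. 40⁻¹ ≡ 20 (mod 47), so λ ≡ 31.
  x = λ² - 33 - 26 = 961 - 59 ≡ 9; y = λ·(33 - 9) - 11 ≡ 28. → (9, 28)
7Q: (9, 28) + (26, 29). λ = (29 - 28)/(26 - 9) ≡ 1/17 mod 47. 17⁻¹ ≡ 36 (mod 47), so λ ≡ 36.
  x = λ² - 9 - 26 = 1296 - 35 ≡ 39; y = λ·(9 - 39) - 28 ≡ 20. → (39, 20)
8Q: (39, 20) + (26, 29). λ = (29 - 20)/(26 - 39) ≡ 9/34 mod 47. 34⁻¹ ≡ 18 (mod 47), so λ ≡ 21.
  x = λ² - 39 - 26 = 441 - 65 ≡ 0; y = λ·(39 - 0) - 20 ≡ 0. → (0, 0)
9Q: (0, 0) + (26, 29). λ = (29 - 0)/(26 - 0) ≡ 29/26 mod 47. 26⁻¹ ≡ 38 (mod 47) since 26·38 = 988 ≡ 1, so λ ≡ 21.
  x = λ² - 0 - 26 = 441 - 26 ≡ 39; y = λ·(0 - 39) - 0 ≡ 27. → (39, 27)
10Q: (39, 27) + (26, 29). λ = (29 - 27)/(26 - 39) ≡ 2/34 mod 47. 34⁻¹ ≡ 18 (mod 47) since 34·18 = 612 ≡ 1, so λ ≡ 36.
  x = λ² - 39 - 26 = 1296 - 65 ≡ 9; y = λ·(39 - 9) - 27 ≡ 19. → (9, 19)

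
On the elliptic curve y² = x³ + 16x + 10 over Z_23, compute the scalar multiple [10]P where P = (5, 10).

Double-and-add on 10 = (1010)₂. Start with P = (5, 10) for the leading 1-bit.
double: tangent at (5, 10): λ = (3·5² + 16)/(2·10) ≡ 22/20. 20⁻¹ ≡ 15 (mod 23), so λ ≡ 22·15 ≡ 8.
  x = λ² - 5 - 5 = 64 - 10 ≡ 8; y = λ·(5 - 8) - 10 ≡ 12. → (8, 12)
double: tangent at (8, 12): λ = (3·8² + 16)/(2·12) ≡ 1/1. 1⁻¹ ≡ 1 (mod 23) since 1·1 = 1 ≡ 1, so λ ≡ 1·1 ≡ 1.
  x = λ² - 8 - 8 = 1 - 16 ≡ 8; y = λ·(8 - 8) - 12 ≡ 11. → (8, 11)
add P: (8, 11) + (5, 10). λ = (10 - 11)/(5 - 8) ≡ 22/20 mod 23. 20⁻¹ ≡ 15 (mod 23) since 20·15 = 300 ≡ 1, so λ ≡ 8.
  x = λ² - 8 - 5 = 64 - 13 ≡ 5; y = λ·(8 - 5) - 11 ≡ 13. → (5, 13)
double: tangent at (5, 13): λ = (3·5² + 16)/(2·13) ≡ 22/3. 3⁻¹ ≡ 8 (mod 23), so λ ≡ 22·8 ≡ 15.
  x = λ² - 5 - 5 = 225 - 10 ≡ 8; y = λ·(5 - 8) - 13 ≡ 11. → (8, 11)

(8, 11)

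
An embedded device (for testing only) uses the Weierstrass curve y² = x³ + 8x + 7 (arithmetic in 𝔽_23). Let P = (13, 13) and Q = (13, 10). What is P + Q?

O

The two points share x = 13 and their y-coordinates satisfy 13 + 10 ≡ 0 (mod 23), so they are inverses. Their sum is O.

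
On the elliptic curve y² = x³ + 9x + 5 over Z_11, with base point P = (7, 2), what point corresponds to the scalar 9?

Double-and-add on 9 = (1001)₂. Start with P = (7, 2) for the leading 1-bit.
double: tangent at (7, 2): λ = (3·7² + 9)/(2·2) ≡ 2/4. 4⁻¹ ≡ 3 (mod 11), so λ ≡ 2·3 ≡ 6.
  x = λ² - 7 - 7 = 36 - 14 ≡ 0; y = λ·(7 - 0) - 2 ≡ 7. → (0, 7)
double: tangent at (0, 7): λ = (3·0² + 9)/(2·7) ≡ 9/3. 3⁻¹ ≡ 4 (mod 11), so λ ≡ 9·4 ≡ 3.
  x = λ² - 0 - 0 = 9 - 0 ≡ 9; y = λ·(0 - 9) - 7 ≡ 10. → (9, 10)
double: tangent at (9, 10): λ = (3·9² + 9)/(2·10) ≡ 10/9. 9⁻¹ ≡ 5 (mod 11), so λ ≡ 10·5 ≡ 6.
  x = λ² - 9 - 9 = 36 - 18 ≡ 7; y = λ·(9 - 7) - 10 ≡ 2. → (7, 2)
add P: tangent at (7, 2): λ = (3·7² + 9)/(2·2) ≡ 2/4. 4⁻¹ ≡ 3 (mod 11), so λ ≡ 2·3 ≡ 6.
  x = λ² - 7 - 7 = 36 - 14 ≡ 0; y = λ·(7 - 0) - 2 ≡ 7. → (0, 7)

(0, 7)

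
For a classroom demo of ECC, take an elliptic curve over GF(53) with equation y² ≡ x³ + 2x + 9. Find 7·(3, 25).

Write G = (3, 25).
Repeated addition: build up to 7G.
2G: tangent at (3, 25): λ = (3·3² + 2)/(2·25) ≡ 29/50. 50⁻¹ ≡ 35 (mod 53) since 50·35 = 1750 ≡ 1, so λ ≡ 29·35 ≡ 8.
  x = λ² - 3 - 3 = 64 - 6 ≡ 5; y = λ·(3 - 5) - 25 ≡ 12. → (5, 12)
3G: (5, 12) + (3, 25). λ = (25 - 12)/(3 - 5) ≡ 13/51 mod 53. 51⁻¹ ≡ 26 (mod 53), so λ ≡ 20.
  x = λ² - 5 - 3 = 400 - 8 ≡ 21; y = λ·(5 - 21) - 12 ≡ 39. → (21, 39)
4G: (21, 39) + (3, 25). λ = (25 - 39)/(3 - 21) ≡ 39/35 mod 53. 35⁻¹ ≡ 50 (mod 53) since 35·50 = 1750 ≡ 1, so λ ≡ 42.
  x = λ² - 21 - 3 = 1764 - 24 ≡ 44; y = λ·(21 - 44) - 39 ≡ 2. → (44, 2)
5G: (44, 2) + (3, 25). λ = (25 - 2)/(3 - 44) ≡ 23/12 mod 53. 12⁻¹ ≡ 31 (mod 53), so λ ≡ 24.
  x = λ² - 44 - 3 = 576 - 47 ≡ 52; y = λ·(44 - 52) - 2 ≡ 18. → (52, 18)
6G: (52, 18) + (3, 25). λ = (25 - 18)/(3 - 52) ≡ 7/4 mod 53. 4⁻¹ ≡ 40 (mod 53) since 4·40 = 160 ≡ 1, so λ ≡ 15.
  x = λ² - 52 - 3 = 225 - 55 ≡ 11; y = λ·(52 - 11) - 18 ≡ 14. → (11, 14)
7G: (11, 14) + (3, 25). λ = (25 - 14)/(3 - 11) ≡ 11/45 mod 53. 45⁻¹ ≡ 33 (mod 53) since 45·33 = 1485 ≡ 1, so λ ≡ 45.
  x = λ² - 11 - 3 = 2025 - 14 ≡ 50; y = λ·(11 - 50) - 14 ≡ 33. → (50, 33)

(50, 33)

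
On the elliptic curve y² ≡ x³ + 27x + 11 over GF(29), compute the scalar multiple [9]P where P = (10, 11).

(4, 26)

Repeated addition: build up to 9P.
2P: tangent at (10, 11): λ = (3·10² + 27)/(2·11) ≡ 8/22. 22⁻¹ ≡ 4 (mod 29), so λ ≡ 8·4 ≡ 3.
  x = λ² - 10 - 10 = 9 - 20 ≡ 18; y = λ·(10 - 18) - 11 ≡ 23. → (18, 23)
3P: (18, 23) + (10, 11). λ = (11 - 23)/(10 - 18) ≡ 17/21 mod 29. 21⁻¹ ≡ 18 (mod 29) since 21·18 = 378 ≡ 1, so λ ≡ 16.
  x = λ² - 18 - 10 = 256 - 28 ≡ 25; y = λ·(18 - 25) - 23 ≡ 10. → (25, 10)
4P: (25, 10) + (10, 11). λ = (11 - 10)/(10 - 25) ≡ 1/14 mod 29. 14⁻¹ ≡ 27 (mod 29), so λ ≡ 27.
  x = λ² - 25 - 10 = 729 - 35 ≡ 27; y = λ·(25 - 27) - 10 ≡ 23. → (27, 23)
5P: (27, 23) + (10, 11). λ = (11 - 23)/(10 - 27) ≡ 17/12 mod 29. 12⁻¹ ≡ 17 (mod 29), so λ ≡ 28.
  x = λ² - 27 - 10 = 784 - 37 ≡ 22; y = λ·(27 - 22) - 23 ≡ 1. → (22, 1)
6P: (22, 1) + (10, 11). λ = (11 - 1)/(10 - 22) ≡ 10/17 mod 29. 17⁻¹ ≡ 12 (mod 29), so λ ≡ 4.
  x = λ² - 22 - 10 = 16 - 32 ≡ 13; y = λ·(22 - 13) - 1 ≡ 6. → (13, 6)
7P: (13, 6) + (10, 11). λ = (11 - 6)/(10 - 13) ≡ 5/26 mod 29. 26⁻¹ ≡ 19 (mod 29), so λ ≡ 8.
  x = λ² - 13 - 10 = 64 - 23 ≡ 12; y = λ·(13 - 12) - 6 ≡ 2. → (12, 2)
8P: (12, 2) + (10, 11). λ = (11 - 2)/(10 - 12) ≡ 9/27 mod 29. 27⁻¹ ≡ 14 (mod 29), so λ ≡ 10.
  x = λ² - 12 - 10 = 100 - 22 ≡ 20; y = λ·(12 - 20) - 2 ≡ 5. → (20, 5)
9P: (20, 5) + (10, 11). λ = (11 - 5)/(10 - 20) ≡ 6/19 mod 29. 19⁻¹ ≡ 26 (mod 29) since 19·26 = 494 ≡ 1, so λ ≡ 11.
  x = λ² - 20 - 10 = 121 - 30 ≡ 4; y = λ·(20 - 4) - 5 ≡ 26. → (4, 26)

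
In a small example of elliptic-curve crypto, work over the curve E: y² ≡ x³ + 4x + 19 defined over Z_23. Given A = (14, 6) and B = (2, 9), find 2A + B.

First 2A:
Repeated addition: build up to 2A.
2A: tangent at (14, 6): λ = (3·14² + 4)/(2·6) ≡ 17/12. 12⁻¹ ≡ 2 (mod 23), so λ ≡ 17·2 ≡ 11.
  x = λ² - 14 - 14 = 121 - 28 ≡ 1; y = λ·(14 - 1) - 6 ≡ 22. → (1, 22)
2A = (1, 22).
Finally 2A + B:
(1, 22) + (2, 9). λ = (9 - 22)/(2 - 1) ≡ 10/1 mod 23. 1⁻¹ ≡ 1 (mod 23), so λ ≡ 10.
  x = λ² - 1 - 2 = 100 - 3 ≡ 5; y = λ·(1 - 5) - 22 ≡ 7. → (5, 7)

(5, 7)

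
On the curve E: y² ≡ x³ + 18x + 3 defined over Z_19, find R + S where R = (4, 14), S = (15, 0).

(4, 14) + (15, 0). λ = (0 - 14)/(15 - 4) ≡ 5/11 mod 19. 11⁻¹ ≡ 7 (mod 19), so λ ≡ 16.
  x = λ² - 4 - 15 = 256 - 19 ≡ 9; y = λ·(4 - 9) - 14 ≡ 1. → (9, 1)

(9, 1)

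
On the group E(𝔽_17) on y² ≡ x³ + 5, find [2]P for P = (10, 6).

(10, 11)

tangent at (10, 6): λ = (3·10² + 0)/(2·6) ≡ 11/12. 12⁻¹ ≡ 10 (mod 17) since 12·10 = 120 ≡ 1, so λ ≡ 11·10 ≡ 8.
  x = λ² - 10 - 10 = 64 - 20 ≡ 10; y = λ·(10 - 10) - 6 ≡ 11. → (10, 11)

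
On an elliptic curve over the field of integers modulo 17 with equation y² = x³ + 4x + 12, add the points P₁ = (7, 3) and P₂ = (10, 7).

(7, 3) + (10, 7). λ = (7 - 3)/(10 - 7) ≡ 4/3 mod 17. 3⁻¹ ≡ 6 (mod 17), so λ ≡ 7.
  x = λ² - 7 - 10 = 49 - 17 ≡ 15; y = λ·(7 - 15) - 3 ≡ 9. → (15, 9)

(15, 9)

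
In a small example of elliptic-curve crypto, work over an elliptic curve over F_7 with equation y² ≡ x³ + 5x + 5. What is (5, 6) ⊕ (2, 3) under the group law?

(5, 6) + (2, 3). λ = (3 - 6)/(2 - 5) ≡ 4/4 mod 7. 4⁻¹ ≡ 2 (mod 7), so λ ≡ 1.
  x = λ² - 5 - 2 = 1 - 7 ≡ 1; y = λ·(5 - 1) - 6 ≡ 5. → (1, 5)

(1, 5)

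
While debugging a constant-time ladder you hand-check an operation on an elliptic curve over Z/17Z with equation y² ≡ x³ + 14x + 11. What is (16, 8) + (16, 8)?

tangent at (16, 8): λ = (3·16² + 14)/(2·8) ≡ 0/16. 16⁻¹ ≡ 16 (mod 17) since 16·16 = 256 ≡ 1, so λ ≡ 0·16 ≡ 0.
  x = λ² - 16 - 16 = 0 - 32 ≡ 2; y = λ·(16 - 2) - 8 ≡ 9. → (2, 9)

(2, 9)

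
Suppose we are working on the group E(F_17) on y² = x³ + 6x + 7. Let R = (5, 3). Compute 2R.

tangent at (5, 3): λ = (3·5² + 6)/(2·3) ≡ 13/6. 6⁻¹ ≡ 3 (mod 17) since 6·3 = 18 ≡ 1, so λ ≡ 13·3 ≡ 5.
  x = λ² - 5 - 5 = 25 - 10 ≡ 15; y = λ·(5 - 15) - 3 ≡ 15. → (15, 15)

(15, 15)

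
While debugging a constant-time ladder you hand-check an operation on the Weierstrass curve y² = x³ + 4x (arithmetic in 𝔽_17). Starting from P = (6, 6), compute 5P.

(6, 6)

Repeated addition: build up to 5P.
2P: tangent at (6, 6): λ = (3·6² + 4)/(2·6) ≡ 10/12. 12⁻¹ ≡ 10 (mod 17), so λ ≡ 10·10 ≡ 15.
  x = λ² - 6 - 6 = 225 - 12 ≡ 9; y = λ·(6 - 9) - 6 ≡ 0. → (9, 0)
3P: (9, 0) + (6, 6). λ = (6 - 0)/(6 - 9) ≡ 6/14 mod 17. 14⁻¹ ≡ 11 (mod 17), so λ ≡ 15.
  x = λ² - 9 - 6 = 225 - 15 ≡ 6; y = λ·(9 - 6) - 0 ≡ 11. → (6, 11)
4P: (6, 11) + (6, 6): same x and y₁ ≡ -y₂, so the sum is O.
5P: O + (6, 6) = (6, 6) (identity).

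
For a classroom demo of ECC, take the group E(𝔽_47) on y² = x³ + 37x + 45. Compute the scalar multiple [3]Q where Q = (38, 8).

(27, 0)

Repeated addition: build up to 3Q.
2Q: tangent at (38, 8): λ = (3·38² + 37)/(2·8) ≡ 45/16. 16⁻¹ ≡ 3 (mod 47), so λ ≡ 45·3 ≡ 41.
  x = λ² - 38 - 38 = 1681 - 76 ≡ 7; y = λ·(38 - 7) - 8 ≡ 41. → (7, 41)
3Q: (7, 41) + (38, 8). λ = (8 - 41)/(38 - 7) ≡ 14/31 mod 47. 31⁻¹ ≡ 44 (mod 47), so λ ≡ 5.
  x = λ² - 7 - 38 = 25 - 45 ≡ 27; y = λ·(7 - 27) - 41 ≡ 0. → (27, 0)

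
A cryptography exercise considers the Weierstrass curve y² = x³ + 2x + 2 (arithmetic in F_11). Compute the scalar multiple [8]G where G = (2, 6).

Double-and-add on 8 = (1000)₂. Start with G = (2, 6) for the leading 1-bit.
double: tangent at (2, 6): λ = (3·2² + 2)/(2·6) ≡ 3/1. 1⁻¹ ≡ 1 (mod 11), so λ ≡ 3·1 ≡ 3.
  x = λ² - 2 - 2 = 9 - 4 ≡ 5; y = λ·(2 - 5) - 6 ≡ 7. → (5, 7)
double: tangent at (5, 7): λ = (3·5² + 2)/(2·7) ≡ 0/3. 3⁻¹ ≡ 4 (mod 11), so λ ≡ 0·4 ≡ 0.
  x = λ² - 5 - 5 = 0 - 10 ≡ 1; y = λ·(5 - 1) - 7 ≡ 4. → (1, 4)
double: tangent at (1, 4): λ = (3·1² + 2)/(2·4) ≡ 5/8. 8⁻¹ ≡ 7 (mod 11), so λ ≡ 5·7 ≡ 2.
  x = λ² - 1 - 1 = 4 - 2 ≡ 2; y = λ·(1 - 2) - 4 ≡ 5. → (2, 5)

(2, 5)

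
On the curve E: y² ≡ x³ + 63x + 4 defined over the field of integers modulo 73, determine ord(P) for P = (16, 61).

2P: tangent at (16, 61): λ = (3·16² + 63)/(2·61) ≡ 28/49. 49⁻¹ ≡ 3 (mod 73), so λ ≡ 28·3 ≡ 11.
  x = λ² - 16 - 16 = 121 - 32 ≡ 16; y = λ·(16 - 16) - 61 ≡ 12. → (16, 12)
3P: (16, 12) + (16, 61): same x and y₁ ≡ -y₂, so the sum is the point at infinity.
3P = the point at infinity, so the order is 3.

3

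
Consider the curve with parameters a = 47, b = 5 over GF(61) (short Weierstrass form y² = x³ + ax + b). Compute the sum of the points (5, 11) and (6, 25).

(2, 31)

(5, 11) + (6, 25). λ = (25 - 11)/(6 - 5) ≡ 14/1 mod 61. 1⁻¹ ≡ 1 (mod 61) since 1·1 = 1 ≡ 1, so λ ≡ 14.
  x = λ² - 5 - 6 = 196 - 11 ≡ 2; y = λ·(5 - 2) - 11 ≡ 31. → (2, 31)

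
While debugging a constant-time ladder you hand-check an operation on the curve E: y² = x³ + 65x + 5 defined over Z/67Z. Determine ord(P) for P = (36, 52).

9

2P: tangent at (36, 52): λ = (3·36² + 65)/(2·52) ≡ 0/37. 37⁻¹ ≡ 29 (mod 67) since 37·29 = 1073 ≡ 1, so λ ≡ 0·29 ≡ 0.
  x = λ² - 36 - 36 = 0 - 72 ≡ 62; y = λ·(36 - 62) - 52 ≡ 15. → (62, 15)
3P: (62, 15) + (36, 52). λ = (52 - 15)/(36 - 62) ≡ 37/41 mod 67. 41⁻¹ ≡ 18 (mod 67) since 41·18 = 738 ≡ 1, so λ ≡ 63.
  x = λ² - 62 - 36 = 3969 - 98 ≡ 52; y = λ·(62 - 52) - 15 ≡ 12. → (52, 12)
4P: (52, 12) + (36, 52). λ = (52 - 12)/(36 - 52) ≡ 40/51 mod 67. 51⁻¹ ≡ 46 (mod 67), so λ ≡ 31.
  x = λ² - 52 - 36 = 961 - 88 ≡ 2; y = λ·(52 - 2) - 12 ≡ 64. → (2, 64)
5P: (2, 64) + (36, 52). λ = (52 - 64)/(36 - 2) ≡ 55/34 mod 67. 34⁻¹ ≡ 2 (mod 67), so λ ≡ 43.
  x = λ² - 2 - 36 = 1849 - 38 ≡ 2; y = λ·(2 - 2) - 64 ≡ 3. → (2, 3)
6P: (2, 3) + (36, 52). λ = (52 - 3)/(36 - 2) ≡ 49/34 mod 67. 34⁻¹ ≡ 2 (mod 67) since 34·2 = 68 ≡ 1, so λ ≡ 31.
  x = λ² - 2 - 36 = 961 - 38 ≡ 52; y = λ·(2 - 52) - 3 ≡ 55. → (52, 55)
7P: (52, 55) + (36, 52). λ = (52 - 55)/(36 - 52) ≡ 64/51 mod 67. 51⁻¹ ≡ 46 (mod 67) since 51·46 = 2346 ≡ 1, so λ ≡ 63.
  x = λ² - 52 - 36 = 3969 - 88 ≡ 62; y = λ·(52 - 62) - 55 ≡ 52. → (62, 52)
8P: (62, 52) + (36, 52). λ = (52 - 52)/(36 - 62) ≡ 0/41 mod 67. 41⁻¹ ≡ 18 (mod 67), so λ ≡ 0.
  x = λ² - 62 - 36 = 0 - 98 ≡ 36; y = λ·(62 - 36) - 52 ≡ 15. → (36, 15)
9P: (36, 15) + (36, 52): same x and y₁ ≡ -y₂, so the sum is 𝒪.
9P = 𝒪, so the order is 9.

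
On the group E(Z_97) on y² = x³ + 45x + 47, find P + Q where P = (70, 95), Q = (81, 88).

(70, 95) + (81, 88). λ = (88 - 95)/(81 - 70) ≡ 90/11 mod 97. 11⁻¹ ≡ 53 (mod 97) since 11·53 = 583 ≡ 1, so λ ≡ 17.
  x = λ² - 70 - 81 = 289 - 151 ≡ 41; y = λ·(70 - 41) - 95 ≡ 10. → (41, 10)

(41, 10)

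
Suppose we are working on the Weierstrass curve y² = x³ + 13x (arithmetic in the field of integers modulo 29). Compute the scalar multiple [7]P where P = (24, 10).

Double-and-add on 7 = (111)₂. Start with P = (24, 10) for the leading 1-bit.
double: tangent at (24, 10): λ = (3·24² + 13)/(2·10) ≡ 1/20. 20⁻¹ ≡ 16 (mod 29), so λ ≡ 1·16 ≡ 16.
  x = λ² - 24 - 24 = 256 - 48 ≡ 5; y = λ·(24 - 5) - 10 ≡ 4. → (5, 4)
add P: (5, 4) + (24, 10). λ = (10 - 4)/(24 - 5) ≡ 6/19 mod 29. 19⁻¹ ≡ 26 (mod 29) since 19·26 = 494 ≡ 1, so λ ≡ 11.
  x = λ² - 5 - 24 = 121 - 29 ≡ 5; y = λ·(5 - 5) - 4 ≡ 25. → (5, 25)
double: tangent at (5, 25): λ = (3·5² + 13)/(2·25) ≡ 1/21. 21⁻¹ ≡ 18 (mod 29), so λ ≡ 1·18 ≡ 18.
  x = λ² - 5 - 5 = 324 - 10 ≡ 24; y = λ·(5 - 24) - 25 ≡ 10. → (24, 10)
add P: tangent at (24, 10): λ = (3·24² + 13)/(2·10) ≡ 1/20. 20⁻¹ ≡ 16 (mod 29) since 20·16 = 320 ≡ 1, so λ ≡ 1·16 ≡ 16.
  x = λ² - 24 - 24 = 256 - 48 ≡ 5; y = λ·(24 - 5) - 10 ≡ 4. → (5, 4)

(5, 4)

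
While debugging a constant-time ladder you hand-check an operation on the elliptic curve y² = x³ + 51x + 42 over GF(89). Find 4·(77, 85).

Write Q = (77, 85).
Double-and-add on 4 = (100)₂. Start with Q = (77, 85) for the leading 1-bit.
double: tangent at (77, 85): λ = (3·77² + 51)/(2·85) ≡ 38/81. 81⁻¹ ≡ 11 (mod 89), so λ ≡ 38·11 ≡ 62.
  x = λ² - 77 - 77 = 3844 - 154 ≡ 41; y = λ·(77 - 41) - 85 ≡ 11. → (41, 11)
double: tangent at (41, 11): λ = (3·41² + 51)/(2·11) ≡ 21/22. 22⁻¹ ≡ 85 (mod 89) since 22·85 = 1870 ≡ 1, so λ ≡ 21·85 ≡ 5.
  x = λ² - 41 - 41 = 25 - 82 ≡ 32; y = λ·(41 - 32) - 11 ≡ 34. → (32, 34)

(32, 34)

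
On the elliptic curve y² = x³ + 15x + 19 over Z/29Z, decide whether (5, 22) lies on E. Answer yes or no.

y² = 22² ≡ 20; x³ + 15x + 19 = 219 ≡ 16 (mod 29). 20 ≠ 16.

no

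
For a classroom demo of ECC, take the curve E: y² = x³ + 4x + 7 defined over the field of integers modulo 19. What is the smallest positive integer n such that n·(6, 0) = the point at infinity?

2

2P: (6, 0) + (6, 0): same x and y₁ ≡ -y₂, so the sum is the point at infinity.
2P = the point at infinity, so the order is 2.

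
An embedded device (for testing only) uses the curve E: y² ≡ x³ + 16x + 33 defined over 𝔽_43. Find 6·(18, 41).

(5, 18)

Write Q = (18, 41).
Repeated addition: build up to 6Q.
2Q: tangent at (18, 41): λ = (3·18² + 16)/(2·41) ≡ 42/39. 39⁻¹ ≡ 32 (mod 43), so λ ≡ 42·32 ≡ 11.
  x = λ² - 18 - 18 = 121 - 36 ≡ 42; y = λ·(18 - 42) - 41 ≡ 39. → (42, 39)
3Q: (42, 39) + (18, 41). λ = (41 - 39)/(18 - 42) ≡ 2/19 mod 43. 19⁻¹ ≡ 34 (mod 43), so λ ≡ 25.
  x = λ² - 42 - 18 = 625 - 60 ≡ 6; y = λ·(42 - 6) - 39 ≡ 1. → (6, 1)
4Q: (6, 1) + (18, 41). λ = (41 - 1)/(18 - 6) ≡ 40/12 mod 43. 12⁻¹ ≡ 18 (mod 43), so λ ≡ 32.
  x = λ² - 6 - 18 = 1024 - 24 ≡ 11; y = λ·(6 - 11) - 1 ≡ 11. → (11, 11)
5Q: (11, 11) + (18, 41). λ = (41 - 11)/(18 - 11) ≡ 30/7 mod 43. 7⁻¹ ≡ 37 (mod 43), so λ ≡ 35.
  x = λ² - 11 - 18 = 1225 - 29 ≡ 35; y = λ·(11 - 35) - 11 ≡ 9. → (35, 9)
6Q: (35, 9) + (18, 41). λ = (41 - 9)/(18 - 35) ≡ 32/26 mod 43. 26⁻¹ ≡ 5 (mod 43), so λ ≡ 31.
  x = λ² - 35 - 18 = 961 - 53 ≡ 5; y = λ·(35 - 5) - 9 ≡ 18. → (5, 18)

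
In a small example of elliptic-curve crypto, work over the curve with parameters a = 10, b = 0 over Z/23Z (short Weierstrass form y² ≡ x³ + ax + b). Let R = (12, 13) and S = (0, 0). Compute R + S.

(12, 13) + (0, 0). λ = (0 - 13)/(0 - 12) ≡ 10/11 mod 23. 11⁻¹ ≡ 21 (mod 23) since 11·21 = 231 ≡ 1, so λ ≡ 3.
  x = λ² - 12 - 0 = 9 - 12 ≡ 20; y = λ·(12 - 20) - 13 ≡ 9. → (20, 9)

(20, 9)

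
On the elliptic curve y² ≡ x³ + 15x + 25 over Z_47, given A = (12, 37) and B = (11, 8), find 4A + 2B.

(46, 3)

First 4A:
Double-and-add on 4 = (100)₂. Start with A = (12, 37) for the leading 1-bit.
double: tangent at (12, 37): λ = (3·12² + 15)/(2·37) ≡ 24/27. 27⁻¹ ≡ 7 (mod 47), so λ ≡ 24·7 ≡ 27.
  x = λ² - 12 - 12 = 729 - 24 ≡ 0; y = λ·(12 - 0) - 37 ≡ 5. → (0, 5)
double: tangent at (0, 5): λ = (3·0² + 15)/(2·5) ≡ 15/10. 10⁻¹ ≡ 33 (mod 47), so λ ≡ 15·33 ≡ 25.
  x = λ² - 0 - 0 = 625 - 0 ≡ 14; y = λ·(0 - 14) - 5 ≡ 21. → (14, 21)
4A = (14, 21).
Next 2B:
Repeated addition: build up to 2B.
2B: tangent at (11, 8): λ = (3·11² + 15)/(2·8) ≡ 2/16. 16⁻¹ ≡ 3 (mod 47), so λ ≡ 2·3 ≡ 6.
  x = λ² - 11 - 11 = 36 - 22 ≡ 14; y = λ·(11 - 14) - 8 ≡ 21. → (14, 21)
2B = (14, 21).
Finally 4A + 2B:
tangent at (14, 21): λ = (3·14² + 15)/(2·21) ≡ 39/42. 42⁻¹ ≡ 28 (mod 47), so λ ≡ 39·28 ≡ 11.
  x = λ² - 14 - 14 = 121 - 28 ≡ 46; y = λ·(14 - 46) - 21 ≡ 3. → (46, 3)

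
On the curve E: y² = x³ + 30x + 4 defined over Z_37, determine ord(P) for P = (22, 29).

2P: tangent at (22, 29): λ = (3·22² + 30)/(2·29) ≡ 2/21. 21⁻¹ ≡ 30 (mod 37), so λ ≡ 2·30 ≡ 23.
  x = λ² - 22 - 22 = 529 - 44 ≡ 4; y = λ·(22 - 4) - 29 ≡ 15. → (4, 15)
3P: (4, 15) + (22, 29). λ = (29 - 15)/(22 - 4) ≡ 14/18 mod 37. 18⁻¹ ≡ 35 (mod 37), so λ ≡ 9.
  x = λ² - 4 - 22 = 81 - 26 ≡ 18; y = λ·(4 - 18) - 15 ≡ 7. → (18, 7)
4P: (18, 7) + (22, 29). λ = (29 - 7)/(22 - 18) ≡ 22/4 mod 37. 4⁻¹ ≡ 28 (mod 37) since 4·28 = 112 ≡ 1, so λ ≡ 24.
  x = λ² - 18 - 22 = 576 - 40 ≡ 18; y = λ·(18 - 18) - 7 ≡ 30. → (18, 30)
5P: (18, 30) + (22, 29). λ = (29 - 30)/(22 - 18) ≡ 36/4 mod 37. 4⁻¹ ≡ 28 (mod 37), so λ ≡ 9.
  x = λ² - 18 - 22 = 81 - 40 ≡ 4; y = λ·(18 - 4) - 30 ≡ 22. → (4, 22)
6P: (4, 22) + (22, 29). λ = (29 - 22)/(22 - 4) ≡ 7/18 mod 37. 18⁻¹ ≡ 35 (mod 37), so λ ≡ 23.
  x = λ² - 4 - 22 = 529 - 26 ≡ 22; y = λ·(4 - 22) - 22 ≡ 8. → (22, 8)
7P: (22, 8) + (22, 29): same x and y₁ ≡ -y₂, so the sum is O.
7P = O, so the order is 7.

7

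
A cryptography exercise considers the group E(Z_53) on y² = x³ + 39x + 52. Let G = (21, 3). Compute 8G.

Repeated addition: build up to 8G.
2G: tangent at (21, 3): λ = (3·21² + 39)/(2·3) ≡ 37/6. 6⁻¹ ≡ 9 (mod 53) since 6·9 = 54 ≡ 1, so λ ≡ 37·9 ≡ 15.
  x = λ² - 21 - 21 = 225 - 42 ≡ 24; y = λ·(21 - 24) - 3 ≡ 5. → (24, 5)
3G: (24, 5) + (21, 3). λ = (3 - 5)/(21 - 24) ≡ 51/50 mod 53. 50⁻¹ ≡ 35 (mod 53) since 50·35 = 1750 ≡ 1, so λ ≡ 36.
  x = λ² - 24 - 21 = 1296 - 45 ≡ 32; y = λ·(24 - 32) - 5 ≡ 25. → (32, 25)
4G: (32, 25) + (21, 3). λ = (3 - 25)/(21 - 32) ≡ 31/42 mod 53. 42⁻¹ ≡ 24 (mod 53) since 42·24 = 1008 ≡ 1, so λ ≡ 2.
  x = λ² - 32 - 21 = 4 - 53 ≡ 4; y = λ·(32 - 4) - 25 ≡ 31. → (4, 31)
5G: (4, 31) + (21, 3). λ = (3 - 31)/(21 - 4) ≡ 25/17 mod 53. 17⁻¹ ≡ 25 (mod 53), so λ ≡ 42.
  x = λ² - 4 - 21 = 1764 - 25 ≡ 43; y = λ·(4 - 43) - 31 ≡ 27. → (43, 27)
6G: (43, 27) + (21, 3). λ = (3 - 27)/(21 - 43) ≡ 29/31 mod 53. 31⁻¹ ≡ 12 (mod 53) since 31·12 = 372 ≡ 1, so λ ≡ 30.
  x = λ² - 43 - 21 = 900 - 64 ≡ 41; y = λ·(43 - 41) - 27 ≡ 33. → (41, 33)
7G: (41, 33) + (21, 3). λ = (3 - 33)/(21 - 41) ≡ 23/33 mod 53. 33⁻¹ ≡ 45 (mod 53), so λ ≡ 28.
  x = λ² - 41 - 21 = 784 - 62 ≡ 33; y = λ·(41 - 33) - 33 ≡ 32. → (33, 32)
8G: (33, 32) + (21, 3). λ = (3 - 32)/(21 - 33) ≡ 24/41 mod 53. 41⁻¹ ≡ 22 (mod 53), so λ ≡ 51.
  x = λ² - 33 - 21 = 2601 - 54 ≡ 3; y = λ·(33 - 3) - 32 ≡ 14. → (3, 14)

(3, 14)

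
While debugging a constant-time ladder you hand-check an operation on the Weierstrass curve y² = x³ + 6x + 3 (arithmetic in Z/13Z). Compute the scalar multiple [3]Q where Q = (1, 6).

Repeated addition: build up to 3Q.
2Q: tangent at (1, 6): λ = (3·1² + 6)/(2·6) ≡ 9/12. 12⁻¹ ≡ 12 (mod 13) since 12·12 = 144 ≡ 1, so λ ≡ 9·12 ≡ 4.
  x = λ² - 1 - 1 = 16 - 2 ≡ 1; y = λ·(1 - 1) - 6 ≡ 7. → (1, 7)
3Q: (1, 7) + (1, 6): same x and y₁ ≡ -y₂, so the sum is O.

O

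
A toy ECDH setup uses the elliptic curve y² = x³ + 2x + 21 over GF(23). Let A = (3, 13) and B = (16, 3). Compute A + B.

(3, 13) + (16, 3). λ = (3 - 13)/(16 - 3) ≡ 13/13 mod 23. 13⁻¹ ≡ 16 (mod 23), so λ ≡ 1.
  x = λ² - 3 - 16 = 1 - 19 ≡ 5; y = λ·(3 - 5) - 13 ≡ 8. → (5, 8)

(5, 8)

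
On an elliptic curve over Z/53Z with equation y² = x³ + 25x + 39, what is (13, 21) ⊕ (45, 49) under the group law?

(13, 21) + (45, 49). λ = (49 - 21)/(45 - 13) ≡ 28/32 mod 53. 32⁻¹ ≡ 5 (mod 53), so λ ≡ 34.
  x = λ² - 13 - 45 = 1156 - 58 ≡ 38; y = λ·(13 - 38) - 21 ≡ 30. → (38, 30)

(38, 30)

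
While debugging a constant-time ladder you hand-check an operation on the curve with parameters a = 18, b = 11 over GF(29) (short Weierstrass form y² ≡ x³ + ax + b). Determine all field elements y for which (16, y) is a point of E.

x³ + 18x + 11 = 4395 ≡ 16 (mod 29).
Square roots of 16 mod 29: 4 and 25 (since 4² = 16 ≡ 16).

4, 25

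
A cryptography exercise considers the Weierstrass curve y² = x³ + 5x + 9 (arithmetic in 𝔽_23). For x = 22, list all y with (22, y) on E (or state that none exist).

x³ + 5x + 9 = 10767 ≡ 3 (mod 23).
Square roots of 3 mod 23: 7 and 16 (since 7² = 49 ≡ 3).

7, 16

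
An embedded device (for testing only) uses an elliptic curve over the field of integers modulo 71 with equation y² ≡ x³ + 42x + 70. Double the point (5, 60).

tangent at (5, 60): λ = (3·5² + 42)/(2·60) ≡ 46/49. 49⁻¹ ≡ 29 (mod 71) since 49·29 = 1421 ≡ 1, so λ ≡ 46·29 ≡ 56.
  x = λ² - 5 - 5 = 3136 - 10 ≡ 2; y = λ·(5 - 2) - 60 ≡ 37. → (2, 37)

(2, 37)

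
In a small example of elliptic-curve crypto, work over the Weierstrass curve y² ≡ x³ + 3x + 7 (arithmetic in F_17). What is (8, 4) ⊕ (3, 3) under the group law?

(8, 4) + (3, 3). λ = (3 - 4)/(3 - 8) ≡ 16/12 mod 17. 12⁻¹ ≡ 10 (mod 17) since 12·10 = 120 ≡ 1, so λ ≡ 7.
  x = λ² - 8 - 3 = 49 - 11 ≡ 4; y = λ·(8 - 4) - 4 ≡ 7. → (4, 7)

(4, 7)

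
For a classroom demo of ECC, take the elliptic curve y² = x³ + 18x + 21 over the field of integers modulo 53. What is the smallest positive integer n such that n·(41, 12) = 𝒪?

3

2P: tangent at (41, 12): λ = (3·41² + 18)/(2·12) ≡ 26/24. 24⁻¹ ≡ 42 (mod 53), so λ ≡ 26·42 ≡ 32.
  x = λ² - 41 - 41 = 1024 - 82 ≡ 41; y = λ·(41 - 41) - 12 ≡ 41. → (41, 41)
3P: (41, 41) + (41, 12): same x and y₁ ≡ -y₂, so the sum is 𝒪.
3P = 𝒪, so the order is 3.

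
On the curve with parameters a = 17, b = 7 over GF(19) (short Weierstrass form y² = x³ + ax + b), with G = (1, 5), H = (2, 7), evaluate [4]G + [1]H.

(2, 12)

First 4G:
Double-and-add on 4 = (100)₂. Start with G = (1, 5) for the leading 1-bit.
double: tangent at (1, 5): λ = (3·1² + 17)/(2·5) ≡ 1/10. 10⁻¹ ≡ 2 (mod 19), so λ ≡ 1·2 ≡ 2.
  x = λ² - 1 - 1 = 4 - 2 ≡ 2; y = λ·(1 - 2) - 5 ≡ 12. → (2, 12)
double: tangent at (2, 12): λ = (3·2² + 17)/(2·12) ≡ 10/5. 5⁻¹ ≡ 4 (mod 19) since 5·4 = 20 ≡ 1, so λ ≡ 10·4 ≡ 2.
  x = λ² - 2 - 2 = 4 - 4 ≡ 0; y = λ·(2 - 0) - 12 ≡ 11. → (0, 11)
4G = (0, 11).
Finally 4G + H:
(0, 11) + (2, 7). λ = (7 - 11)/(2 - 0) ≡ 15/2 mod 19. 2⁻¹ ≡ 10 (mod 19), so λ ≡ 17.
  x = λ² - 0 - 2 = 289 - 2 ≡ 2; y = λ·(0 - 2) - 11 ≡ 12. → (2, 12)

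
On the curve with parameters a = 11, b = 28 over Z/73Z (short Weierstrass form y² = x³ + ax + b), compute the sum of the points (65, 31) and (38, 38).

(67, 29)

(65, 31) + (38, 38). λ = (38 - 31)/(38 - 65) ≡ 7/46 mod 73. 46⁻¹ ≡ 27 (mod 73), so λ ≡ 43.
  x = λ² - 65 - 38 = 1849 - 103 ≡ 67; y = λ·(65 - 67) - 31 ≡ 29. → (67, 29)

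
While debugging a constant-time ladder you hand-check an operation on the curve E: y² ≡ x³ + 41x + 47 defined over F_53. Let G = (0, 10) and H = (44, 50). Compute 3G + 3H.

(5, 18)

First 3G:
Repeated addition: build up to 3G.
2G: tangent at (0, 10): λ = (3·0² + 41)/(2·10) ≡ 41/20. 20⁻¹ ≡ 8 (mod 53), so λ ≡ 41·8 ≡ 10.
  x = λ² - 0 - 0 = 100 - 0 ≡ 47; y = λ·(0 - 47) - 10 ≡ 50. → (47, 50)
3G: (47, 50) + (0, 10). λ = (10 - 50)/(0 - 47) ≡ 13/6 mod 53. 6⁻¹ ≡ 9 (mod 53) since 6·9 = 54 ≡ 1, so λ ≡ 11.
  x = λ² - 47 - 0 = 121 - 47 ≡ 21; y = λ·(47 - 21) - 50 ≡ 24. → (21, 24)
3G = (21, 24).
Next 3H:
Repeated addition: build up to 3H.
2H: tangent at (44, 50): λ = (3·44² + 41)/(2·50) ≡ 19/47. 47⁻¹ ≡ 44 (mod 53) since 47·44 = 2068 ≡ 1, so λ ≡ 19·44 ≡ 41.
  x = λ² - 44 - 44 = 1681 - 88 ≡ 3; y = λ·(44 - 3) - 50 ≡ 41. → (3, 41)
3H: (3, 41) + (44, 50). λ = (50 - 41)/(44 - 3) ≡ 9/41 mod 53. 41⁻¹ ≡ 22 (mod 53), so λ ≡ 39.
  x = λ² - 3 - 44 = 1521 - 47 ≡ 43; y = λ·(3 - 43) - 41 ≡ 42. → (43, 42)
3H = (43, 42).
Finally 3G + 3H:
(21, 24) + (43, 42). λ = (42 - 24)/(43 - 21) ≡ 18/22 mod 53. 22⁻¹ ≡ 41 (mod 53) since 22·41 = 902 ≡ 1, so λ ≡ 49.
  x = λ² - 21 - 43 = 2401 - 64 ≡ 5; y = λ·(21 - 5) - 24 ≡ 18. → (5, 18)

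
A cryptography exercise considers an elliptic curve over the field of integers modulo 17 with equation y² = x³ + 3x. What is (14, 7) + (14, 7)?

tangent at (14, 7): λ = (3·14² + 3)/(2·7) ≡ 13/14. 14⁻¹ ≡ 11 (mod 17) since 14·11 = 154 ≡ 1, so λ ≡ 13·11 ≡ 7.
  x = λ² - 14 - 14 = 49 - 28 ≡ 4; y = λ·(14 - 4) - 7 ≡ 12. → (4, 12)

(4, 12)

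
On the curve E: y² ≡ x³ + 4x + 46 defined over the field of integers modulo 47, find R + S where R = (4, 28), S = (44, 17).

(4, 28) + (44, 17). λ = (17 - 28)/(44 - 4) ≡ 36/40 mod 47. 40⁻¹ ≡ 20 (mod 47), so λ ≡ 15.
  x = λ² - 4 - 44 = 225 - 48 ≡ 36; y = λ·(4 - 36) - 28 ≡ 9. → (36, 9)

(36, 9)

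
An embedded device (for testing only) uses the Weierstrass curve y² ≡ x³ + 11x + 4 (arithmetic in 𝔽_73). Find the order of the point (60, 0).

2P: (60, 0) + (60, 0): same x and y₁ ≡ -y₂, so the sum is the point at infinity.
2P = the point at infinity, so the order is 2.

2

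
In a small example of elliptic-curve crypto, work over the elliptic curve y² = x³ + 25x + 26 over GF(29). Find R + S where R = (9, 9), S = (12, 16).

(9, 9) + (12, 16). λ = (16 - 9)/(12 - 9) ≡ 7/3 mod 29. 3⁻¹ ≡ 10 (mod 29) since 3·10 = 30 ≡ 1, so λ ≡ 12.
  x = λ² - 9 - 12 = 144 - 21 ≡ 7; y = λ·(9 - 7) - 9 ≡ 15. → (7, 15)

(7, 15)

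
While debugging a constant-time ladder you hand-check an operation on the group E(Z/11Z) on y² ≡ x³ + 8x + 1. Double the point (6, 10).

(8, 7)

tangent at (6, 10): λ = (3·6² + 8)/(2·10) ≡ 6/9. 9⁻¹ ≡ 5 (mod 11), so λ ≡ 6·5 ≡ 8.
  x = λ² - 6 - 6 = 64 - 12 ≡ 8; y = λ·(6 - 8) - 10 ≡ 7. → (8, 7)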